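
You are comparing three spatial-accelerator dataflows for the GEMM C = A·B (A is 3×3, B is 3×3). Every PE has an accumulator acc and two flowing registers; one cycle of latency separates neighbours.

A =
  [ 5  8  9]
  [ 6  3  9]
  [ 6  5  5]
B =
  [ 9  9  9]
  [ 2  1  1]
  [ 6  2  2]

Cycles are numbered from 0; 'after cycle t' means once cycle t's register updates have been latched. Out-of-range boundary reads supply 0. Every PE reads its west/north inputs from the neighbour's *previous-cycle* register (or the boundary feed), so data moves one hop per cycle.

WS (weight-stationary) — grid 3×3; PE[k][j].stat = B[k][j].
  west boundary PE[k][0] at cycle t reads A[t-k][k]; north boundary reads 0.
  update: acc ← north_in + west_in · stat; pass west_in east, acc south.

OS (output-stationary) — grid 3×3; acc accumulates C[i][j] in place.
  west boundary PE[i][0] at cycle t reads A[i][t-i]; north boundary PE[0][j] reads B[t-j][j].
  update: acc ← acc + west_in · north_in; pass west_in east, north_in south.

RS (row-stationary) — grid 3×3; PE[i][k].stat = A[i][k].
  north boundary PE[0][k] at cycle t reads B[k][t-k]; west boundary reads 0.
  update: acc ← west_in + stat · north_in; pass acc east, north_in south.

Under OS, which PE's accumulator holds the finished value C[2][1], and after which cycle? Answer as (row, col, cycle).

(row, col, cycle) = (2, 1, 5)

Under OS, C[2][1] lands at PE[2][1]:
  t=0 PE[2][1]: acc=0 h=0 v=0
  t=1 PE[2][1]: acc=0 h=0 v=0
  t=2 PE[2][1]: acc=0 h=0 v=0
  t=3 PE[2][1]: acc=54 h=6 v=9
  t=4 PE[2][1]: acc=59 h=5 v=1
  t=5 PE[2][1]: acc=69 h=5 v=2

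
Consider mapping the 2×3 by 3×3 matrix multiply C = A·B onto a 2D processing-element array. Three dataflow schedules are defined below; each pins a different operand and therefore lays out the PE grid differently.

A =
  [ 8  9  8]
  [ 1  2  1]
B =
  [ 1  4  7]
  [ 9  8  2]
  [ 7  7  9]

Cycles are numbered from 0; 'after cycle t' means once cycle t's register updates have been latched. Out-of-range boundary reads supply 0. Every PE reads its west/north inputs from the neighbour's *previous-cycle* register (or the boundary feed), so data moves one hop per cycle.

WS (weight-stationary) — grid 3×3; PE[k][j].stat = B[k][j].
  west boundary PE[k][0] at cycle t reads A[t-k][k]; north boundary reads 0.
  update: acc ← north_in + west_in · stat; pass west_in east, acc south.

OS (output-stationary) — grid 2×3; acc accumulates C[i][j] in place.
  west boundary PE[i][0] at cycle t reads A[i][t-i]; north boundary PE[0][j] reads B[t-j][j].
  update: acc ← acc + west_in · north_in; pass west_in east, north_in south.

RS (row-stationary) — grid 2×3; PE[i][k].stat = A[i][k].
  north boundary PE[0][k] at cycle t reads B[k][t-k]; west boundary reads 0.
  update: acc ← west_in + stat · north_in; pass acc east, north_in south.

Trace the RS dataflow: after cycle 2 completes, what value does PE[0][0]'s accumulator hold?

PE[0][0].acc = 56

RS (2×3). Following PE[0][0] plus its west/north inputs:
  t=0 PE[0][0]: acc=8 h=8 v=1
  t=1 PE[0][0]: acc=32 h=32 v=4
  t=2 PE[0][0]: acc=56 h=56 v=7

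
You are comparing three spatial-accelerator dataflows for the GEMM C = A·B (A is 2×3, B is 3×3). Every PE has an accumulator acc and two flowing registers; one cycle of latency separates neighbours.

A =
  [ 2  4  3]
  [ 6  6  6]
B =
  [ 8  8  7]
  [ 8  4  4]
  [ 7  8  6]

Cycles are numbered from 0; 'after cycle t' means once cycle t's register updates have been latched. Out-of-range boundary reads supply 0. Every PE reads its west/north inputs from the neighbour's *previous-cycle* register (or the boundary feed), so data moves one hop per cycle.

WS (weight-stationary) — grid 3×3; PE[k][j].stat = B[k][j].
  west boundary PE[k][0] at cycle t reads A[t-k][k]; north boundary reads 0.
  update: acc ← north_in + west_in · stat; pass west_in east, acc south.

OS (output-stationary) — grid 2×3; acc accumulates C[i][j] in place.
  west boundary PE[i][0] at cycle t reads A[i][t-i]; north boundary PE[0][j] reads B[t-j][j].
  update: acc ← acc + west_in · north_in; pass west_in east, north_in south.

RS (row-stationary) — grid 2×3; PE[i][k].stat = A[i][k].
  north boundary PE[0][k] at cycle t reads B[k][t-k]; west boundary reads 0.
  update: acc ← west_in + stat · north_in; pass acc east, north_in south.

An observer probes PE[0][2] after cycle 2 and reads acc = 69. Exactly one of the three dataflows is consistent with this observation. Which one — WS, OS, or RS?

Under WS (3×3), PE[0][2]:
  after 0 — PE[0][2] acc=0, pass-E 0, pass-S 0
  after 1 — PE[0][2] acc=0, pass-E 0, pass-S 0
  after 2 — PE[0][2] acc=14, pass-E 2, pass-S 14
Under OS (2×3), PE[0][2]:
  after 0 — PE[0][2] acc=0, pass-E 0, pass-S 0
  after 1 — PE[0][2] acc=0, pass-E 0, pass-S 0
  after 2 — PE[0][2] acc=14, pass-E 2, pass-S 7
Under RS (2×3), PE[0][2]:
  after 0 — PE[0][2] acc=0, pass-E 0, pass-S 0
  after 1 — PE[0][2] acc=0, pass-E 0, pass-S 0
  after 2 — PE[0][2] acc=69, pass-E 69, pass-S 7

dataflow = RS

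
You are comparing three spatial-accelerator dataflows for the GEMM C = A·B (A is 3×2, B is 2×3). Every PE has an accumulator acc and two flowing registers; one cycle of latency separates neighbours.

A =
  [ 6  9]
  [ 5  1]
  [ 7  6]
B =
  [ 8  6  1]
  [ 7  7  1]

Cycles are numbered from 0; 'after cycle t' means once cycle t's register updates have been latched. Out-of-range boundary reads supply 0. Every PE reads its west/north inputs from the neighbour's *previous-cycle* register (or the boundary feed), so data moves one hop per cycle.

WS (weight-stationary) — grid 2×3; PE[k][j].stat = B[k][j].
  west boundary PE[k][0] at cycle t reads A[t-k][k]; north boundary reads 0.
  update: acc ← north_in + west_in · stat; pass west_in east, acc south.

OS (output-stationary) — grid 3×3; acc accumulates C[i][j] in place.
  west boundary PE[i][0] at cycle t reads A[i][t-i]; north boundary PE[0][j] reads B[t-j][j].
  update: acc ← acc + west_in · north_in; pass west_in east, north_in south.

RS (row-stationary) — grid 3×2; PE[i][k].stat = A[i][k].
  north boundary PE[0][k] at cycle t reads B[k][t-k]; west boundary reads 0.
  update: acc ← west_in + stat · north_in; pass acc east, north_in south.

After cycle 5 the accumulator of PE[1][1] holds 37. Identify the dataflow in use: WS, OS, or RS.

dataflow = OS

WS [2×3] PE[1][1] across cycles:
  c0 r1c1: 0 / 0 / 0
  c1 r1c1: 0 / 0 / 0
  c2 r1c1: 99 / 9 / 99
  c3 r1c1: 37 / 1 / 37
  c4 r1c1: 84 / 6 / 84
  c5 r1c1: 0 / 0 / 0
OS [3×3] PE[1][1] across cycles:
  c0 r1c1: 0 / 0 / 0
  c1 r1c1: 0 / 0 / 0
  c2 r1c1: 30 / 5 / 6
  c3 r1c1: 37 / 1 / 7
  c4 r1c1: 37 / 0 / 0
  c5 r1c1: 37 / 0 / 0
RS [3×2] PE[1][1] across cycles:
  c0 r1c1: 0 / 0 / 0
  c1 r1c1: 0 / 0 / 0
  c2 r1c1: 47 / 47 / 7
  c3 r1c1: 37 / 37 / 7
  c4 r1c1: 6 / 6 / 1
  c5 r1c1: 0 / 0 / 0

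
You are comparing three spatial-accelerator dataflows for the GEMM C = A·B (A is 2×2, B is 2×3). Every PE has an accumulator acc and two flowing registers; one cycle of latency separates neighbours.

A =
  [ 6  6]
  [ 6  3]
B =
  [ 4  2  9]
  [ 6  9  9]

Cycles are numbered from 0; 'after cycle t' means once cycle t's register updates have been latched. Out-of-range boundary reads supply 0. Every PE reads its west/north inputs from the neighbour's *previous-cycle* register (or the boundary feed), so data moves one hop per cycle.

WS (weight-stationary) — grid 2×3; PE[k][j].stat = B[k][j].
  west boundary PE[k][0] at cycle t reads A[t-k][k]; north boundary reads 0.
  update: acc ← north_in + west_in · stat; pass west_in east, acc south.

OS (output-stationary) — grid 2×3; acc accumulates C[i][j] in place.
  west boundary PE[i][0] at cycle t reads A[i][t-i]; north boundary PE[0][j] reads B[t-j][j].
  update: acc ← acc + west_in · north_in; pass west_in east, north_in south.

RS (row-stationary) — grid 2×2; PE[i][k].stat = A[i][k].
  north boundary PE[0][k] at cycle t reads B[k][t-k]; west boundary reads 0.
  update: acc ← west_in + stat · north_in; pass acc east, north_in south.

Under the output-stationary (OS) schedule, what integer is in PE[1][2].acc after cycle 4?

OS 2×3: PE[1][2] cycle-by-cycle (with neighbour feeds):
  after 0 — PE[0][2] acc=0, pass-E 0, pass-S 0
  after 0 — PE[1][1] acc=0, pass-E 0, pass-S 0
  after 0 — PE[1][2] acc=0, pass-E 0, pass-S 0
  after 1 — PE[0][2] acc=0, pass-E 0, pass-S 0
  after 1 — PE[1][1] acc=0, pass-E 0, pass-S 0
  after 1 — PE[1][2] acc=0, pass-E 0, pass-S 0
  after 2 — PE[0][2] acc=54, pass-E 6, pass-S 9
  after 2 — PE[1][1] acc=12, pass-E 6, pass-S 2
  after 2 — PE[1][2] acc=0, pass-E 0, pass-S 0
  after 3 — PE[0][2] acc=108, pass-E 6, pass-S 9
  after 3 — PE[1][1] acc=39, pass-E 3, pass-S 9
  after 3 — PE[1][2] acc=54, pass-E 6, pass-S 9
  after 4 — PE[0][2] acc=108, pass-E 0, pass-S 0
  after 4 — PE[1][1] acc=39, pass-E 0, pass-S 0
  after 4 — PE[1][2] acc=81, pass-E 3, pass-S 9

PE[1][2].acc = 81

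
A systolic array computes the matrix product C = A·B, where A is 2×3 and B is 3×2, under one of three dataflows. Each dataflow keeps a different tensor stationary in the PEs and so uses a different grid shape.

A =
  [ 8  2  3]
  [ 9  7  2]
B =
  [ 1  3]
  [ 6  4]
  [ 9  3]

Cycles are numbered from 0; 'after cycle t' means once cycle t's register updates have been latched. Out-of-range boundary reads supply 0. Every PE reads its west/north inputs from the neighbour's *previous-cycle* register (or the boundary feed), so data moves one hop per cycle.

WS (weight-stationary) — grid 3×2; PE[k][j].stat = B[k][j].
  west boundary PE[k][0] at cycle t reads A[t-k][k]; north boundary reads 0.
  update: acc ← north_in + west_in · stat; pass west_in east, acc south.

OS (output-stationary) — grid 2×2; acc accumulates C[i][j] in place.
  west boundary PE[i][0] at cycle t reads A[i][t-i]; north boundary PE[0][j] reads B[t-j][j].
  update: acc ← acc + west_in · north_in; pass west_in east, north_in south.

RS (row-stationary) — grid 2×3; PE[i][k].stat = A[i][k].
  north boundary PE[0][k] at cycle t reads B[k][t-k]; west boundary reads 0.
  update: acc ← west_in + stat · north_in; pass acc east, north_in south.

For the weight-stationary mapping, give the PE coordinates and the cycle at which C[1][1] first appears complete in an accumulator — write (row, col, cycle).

(row, col, cycle) = (2, 1, 4)

WS: C[1][1] accumulates in PE[2][1]:
  @0  [2,1]  acc 0  |  →0  ↓0
  @1  [2,1]  acc 0  |  →0  ↓0
  @2  [2,1]  acc 0  |  →0  ↓0
  @3  [2,1]  acc 41  |  →3  ↓41
  @4  [2,1]  acc 61  |  →2  ↓61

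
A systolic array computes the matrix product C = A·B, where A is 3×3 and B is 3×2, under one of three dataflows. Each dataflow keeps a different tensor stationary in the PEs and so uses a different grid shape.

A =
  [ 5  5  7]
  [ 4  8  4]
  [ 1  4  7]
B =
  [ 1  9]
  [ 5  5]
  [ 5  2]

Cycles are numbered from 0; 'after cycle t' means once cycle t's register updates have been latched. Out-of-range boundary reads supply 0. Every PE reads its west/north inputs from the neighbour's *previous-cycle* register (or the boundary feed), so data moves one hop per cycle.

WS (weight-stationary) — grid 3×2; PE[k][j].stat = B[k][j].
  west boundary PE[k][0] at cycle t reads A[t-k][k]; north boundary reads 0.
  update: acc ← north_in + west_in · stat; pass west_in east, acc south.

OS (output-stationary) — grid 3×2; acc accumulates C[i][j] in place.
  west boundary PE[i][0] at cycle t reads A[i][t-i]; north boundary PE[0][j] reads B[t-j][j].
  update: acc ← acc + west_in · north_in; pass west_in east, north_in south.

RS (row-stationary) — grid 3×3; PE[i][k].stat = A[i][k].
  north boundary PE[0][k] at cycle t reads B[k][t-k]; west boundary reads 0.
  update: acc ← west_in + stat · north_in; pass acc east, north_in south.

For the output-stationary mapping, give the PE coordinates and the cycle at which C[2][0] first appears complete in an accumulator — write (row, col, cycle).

(row, col, cycle) = (2, 0, 4)

OS: C[2][0] accumulates in PE[2][0]:
  cycle 0: PE[2][0] → acc 0, east 0, south 0
  cycle 1: PE[2][0] → acc 0, east 0, south 0
  cycle 2: PE[2][0] → acc 1, east 1, south 1
  cycle 3: PE[2][0] → acc 21, east 4, south 5
  cycle 4: PE[2][0] → acc 56, east 7, south 5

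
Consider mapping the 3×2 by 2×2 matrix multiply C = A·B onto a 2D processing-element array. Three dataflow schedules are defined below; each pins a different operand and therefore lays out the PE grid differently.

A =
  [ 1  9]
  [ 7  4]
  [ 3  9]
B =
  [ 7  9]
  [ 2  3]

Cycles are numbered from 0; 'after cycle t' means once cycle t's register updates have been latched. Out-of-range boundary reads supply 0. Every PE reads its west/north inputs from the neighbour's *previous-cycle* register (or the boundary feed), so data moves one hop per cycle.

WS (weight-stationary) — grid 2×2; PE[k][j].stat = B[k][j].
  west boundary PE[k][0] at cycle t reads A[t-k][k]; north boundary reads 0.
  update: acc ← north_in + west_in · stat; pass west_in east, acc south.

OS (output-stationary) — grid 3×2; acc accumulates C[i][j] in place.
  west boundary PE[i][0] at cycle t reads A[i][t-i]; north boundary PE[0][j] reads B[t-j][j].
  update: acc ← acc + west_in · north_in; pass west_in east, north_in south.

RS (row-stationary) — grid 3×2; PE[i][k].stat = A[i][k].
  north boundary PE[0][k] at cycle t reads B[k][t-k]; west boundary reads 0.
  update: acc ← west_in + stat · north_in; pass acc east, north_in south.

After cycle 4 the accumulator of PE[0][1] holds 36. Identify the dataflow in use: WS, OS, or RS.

dataflow = OS

WS [2×2] PE[0][1] across cycles:
  @0  [0,1]  acc 0  |  →0  ↓0
  @1  [0,1]  acc 9  |  →1  ↓9
  @2  [0,1]  acc 63  |  →7  ↓63
  @3  [0,1]  acc 27  |  →3  ↓27
  @4  [0,1]  acc 0  |  →0  ↓0
OS [3×2] PE[0][1] across cycles:
  @0  [0,1]  acc 0  |  →0  ↓0
  @1  [0,1]  acc 9  |  →1  ↓9
  @2  [0,1]  acc 36  |  →9  ↓3
  @3  [0,1]  acc 36  |  →0  ↓0
  @4  [0,1]  acc 36  |  →0  ↓0
RS [3×2] PE[0][1] across cycles:
  @0  [0,1]  acc 0  |  →0  ↓0
  @1  [0,1]  acc 25  |  →25  ↓2
  @2  [0,1]  acc 36  |  →36  ↓3
  @3  [0,1]  acc 0  |  →0  ↓0
  @4  [0,1]  acc 0  |  →0  ↓0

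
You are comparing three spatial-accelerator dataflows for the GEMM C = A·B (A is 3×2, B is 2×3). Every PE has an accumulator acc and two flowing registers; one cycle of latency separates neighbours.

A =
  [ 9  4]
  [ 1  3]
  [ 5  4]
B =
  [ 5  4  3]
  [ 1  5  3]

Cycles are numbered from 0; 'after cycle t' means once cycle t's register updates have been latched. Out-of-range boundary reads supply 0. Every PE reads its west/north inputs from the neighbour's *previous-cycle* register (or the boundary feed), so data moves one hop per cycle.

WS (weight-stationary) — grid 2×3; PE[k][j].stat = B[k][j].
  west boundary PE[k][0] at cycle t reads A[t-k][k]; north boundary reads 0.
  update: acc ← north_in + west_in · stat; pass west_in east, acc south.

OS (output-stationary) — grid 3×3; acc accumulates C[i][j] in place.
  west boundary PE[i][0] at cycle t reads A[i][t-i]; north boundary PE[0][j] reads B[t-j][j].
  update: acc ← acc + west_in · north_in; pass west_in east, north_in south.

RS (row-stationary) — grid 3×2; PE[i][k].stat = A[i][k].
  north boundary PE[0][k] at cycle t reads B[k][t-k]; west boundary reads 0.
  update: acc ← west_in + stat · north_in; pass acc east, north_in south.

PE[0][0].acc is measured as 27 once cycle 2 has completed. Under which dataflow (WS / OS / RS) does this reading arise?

— WS: 2×3; PE[0][0] trace:
  [0] (0,0) acc=45 (h:9 v:45)
  [1] (0,0) acc=5 (h:1 v:5)
  [2] (0,0) acc=25 (h:5 v:25)
— OS: 3×3; PE[0][0] trace:
  [0] (0,0) acc=45 (h:9 v:5)
  [1] (0,0) acc=49 (h:4 v:1)
  [2] (0,0) acc=49 (h:0 v:0)
— RS: 3×2; PE[0][0] trace:
  [0] (0,0) acc=45 (h:45 v:5)
  [1] (0,0) acc=36 (h:36 v:4)
  [2] (0,0) acc=27 (h:27 v:3)

dataflow = RS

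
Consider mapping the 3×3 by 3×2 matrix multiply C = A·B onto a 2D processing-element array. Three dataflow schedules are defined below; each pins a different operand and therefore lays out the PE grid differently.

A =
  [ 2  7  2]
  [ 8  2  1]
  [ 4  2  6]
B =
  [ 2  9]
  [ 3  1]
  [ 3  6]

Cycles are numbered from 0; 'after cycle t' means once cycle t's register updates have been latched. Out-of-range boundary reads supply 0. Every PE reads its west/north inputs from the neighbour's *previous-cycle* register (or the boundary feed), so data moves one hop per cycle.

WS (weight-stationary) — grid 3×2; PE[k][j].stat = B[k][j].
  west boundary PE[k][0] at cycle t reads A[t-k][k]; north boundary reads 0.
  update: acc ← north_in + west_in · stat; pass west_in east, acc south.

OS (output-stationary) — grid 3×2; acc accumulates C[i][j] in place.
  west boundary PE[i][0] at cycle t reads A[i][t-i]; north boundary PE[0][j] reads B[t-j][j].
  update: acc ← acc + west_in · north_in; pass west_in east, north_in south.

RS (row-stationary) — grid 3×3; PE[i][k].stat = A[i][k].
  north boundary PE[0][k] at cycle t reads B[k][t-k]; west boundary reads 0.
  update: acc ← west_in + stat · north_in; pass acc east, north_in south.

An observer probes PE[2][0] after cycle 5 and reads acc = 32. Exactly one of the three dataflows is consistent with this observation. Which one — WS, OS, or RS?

dataflow = OS

WS (3×2 grid), PE[2][0]:
  after 0 — PE[2][0] acc=0, pass-E 0, pass-S 0
  after 1 — PE[2][0] acc=0, pass-E 0, pass-S 0
  after 2 — PE[2][0] acc=31, pass-E 2, pass-S 31
  after 3 — PE[2][0] acc=25, pass-E 1, pass-S 25
  after 4 — PE[2][0] acc=32, pass-E 6, pass-S 32
  after 5 — PE[2][0] acc=0, pass-E 0, pass-S 0
OS (3×2 grid), PE[2][0]:
  after 0 — PE[2][0] acc=0, pass-E 0, pass-S 0
  after 1 — PE[2][0] acc=0, pass-E 0, pass-S 0
  after 2 — PE[2][0] acc=8, pass-E 4, pass-S 2
  after 3 — PE[2][0] acc=14, pass-E 2, pass-S 3
  after 4 — PE[2][0] acc=32, pass-E 6, pass-S 3
  after 5 — PE[2][0] acc=32, pass-E 0, pass-S 0
RS (3×3 grid), PE[2][0]:
  after 0 — PE[2][0] acc=0, pass-E 0, pass-S 0
  after 1 — PE[2][0] acc=0, pass-E 0, pass-S 0
  after 2 — PE[2][0] acc=8, pass-E 8, pass-S 2
  after 3 — PE[2][0] acc=36, pass-E 36, pass-S 9
  after 4 — PE[2][0] acc=0, pass-E 0, pass-S 0
  after 5 — PE[2][0] acc=0, pass-E 0, pass-S 0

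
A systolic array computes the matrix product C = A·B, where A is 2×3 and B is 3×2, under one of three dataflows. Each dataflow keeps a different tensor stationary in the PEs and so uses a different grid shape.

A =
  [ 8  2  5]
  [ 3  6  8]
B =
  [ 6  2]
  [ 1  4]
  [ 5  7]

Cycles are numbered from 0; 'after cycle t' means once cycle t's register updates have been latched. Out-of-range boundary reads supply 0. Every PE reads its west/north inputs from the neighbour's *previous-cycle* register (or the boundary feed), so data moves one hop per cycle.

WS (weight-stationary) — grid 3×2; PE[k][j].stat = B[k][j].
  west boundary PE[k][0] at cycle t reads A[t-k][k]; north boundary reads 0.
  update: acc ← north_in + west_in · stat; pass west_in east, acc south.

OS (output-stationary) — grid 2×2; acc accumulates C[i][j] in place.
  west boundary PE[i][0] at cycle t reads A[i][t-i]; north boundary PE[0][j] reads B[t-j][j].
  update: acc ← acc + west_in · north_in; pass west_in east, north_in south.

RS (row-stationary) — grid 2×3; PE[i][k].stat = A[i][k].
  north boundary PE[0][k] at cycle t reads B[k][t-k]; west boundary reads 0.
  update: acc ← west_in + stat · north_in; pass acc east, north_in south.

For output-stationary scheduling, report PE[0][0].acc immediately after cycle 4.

PE[0][0].acc = 75

OS 2×2: PE[0][0] cycle-by-cycle (with neighbour feeds):
  step 0 · PE0,0: acc=48; fwd→8 fwd↓6
  step 1 · PE0,0: acc=50; fwd→2 fwd↓1
  step 2 · PE0,0: acc=75; fwd→5 fwd↓5
  step 3 · PE0,0: acc=75; fwd→0 fwd↓0
  step 4 · PE0,0: acc=75; fwd→0 fwd↓0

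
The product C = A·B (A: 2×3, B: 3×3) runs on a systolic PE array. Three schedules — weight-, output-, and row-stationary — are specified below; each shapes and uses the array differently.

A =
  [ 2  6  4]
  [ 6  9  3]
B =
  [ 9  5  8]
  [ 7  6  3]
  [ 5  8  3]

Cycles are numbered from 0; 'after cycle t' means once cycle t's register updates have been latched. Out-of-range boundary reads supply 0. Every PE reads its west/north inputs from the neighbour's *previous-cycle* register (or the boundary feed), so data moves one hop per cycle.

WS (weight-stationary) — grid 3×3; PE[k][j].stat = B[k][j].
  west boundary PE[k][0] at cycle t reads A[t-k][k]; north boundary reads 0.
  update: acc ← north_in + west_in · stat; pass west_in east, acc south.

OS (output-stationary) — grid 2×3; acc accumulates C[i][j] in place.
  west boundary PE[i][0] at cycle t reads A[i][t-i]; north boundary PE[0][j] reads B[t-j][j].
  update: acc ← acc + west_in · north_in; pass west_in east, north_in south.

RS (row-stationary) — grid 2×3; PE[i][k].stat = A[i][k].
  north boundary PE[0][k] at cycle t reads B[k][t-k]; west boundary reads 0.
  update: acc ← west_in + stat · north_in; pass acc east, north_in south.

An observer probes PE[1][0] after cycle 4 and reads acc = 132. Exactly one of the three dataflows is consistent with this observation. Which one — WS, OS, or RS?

— WS: 3×3; PE[1][0] trace:
  after 0 — PE[1][0] acc=0, pass-E 0, pass-S 0
  after 1 — PE[1][0] acc=60, pass-E 6, pass-S 60
  after 2 — PE[1][0] acc=117, pass-E 9, pass-S 117
  after 3 — PE[1][0] acc=0, pass-E 0, pass-S 0
  after 4 — PE[1][0] acc=0, pass-E 0, pass-S 0
— OS: 2×3; PE[1][0] trace:
  after 0 — PE[1][0] acc=0, pass-E 0, pass-S 0
  after 1 — PE[1][0] acc=54, pass-E 6, pass-S 9
  after 2 — PE[1][0] acc=117, pass-E 9, pass-S 7
  after 3 — PE[1][0] acc=132, pass-E 3, pass-S 5
  after 4 — PE[1][0] acc=132, pass-E 0, pass-S 0
— RS: 2×3; PE[1][0] trace:
  after 0 — PE[1][0] acc=0, pass-E 0, pass-S 0
  after 1 — PE[1][0] acc=54, pass-E 54, pass-S 9
  after 2 — PE[1][0] acc=30, pass-E 30, pass-S 5
  after 3 — PE[1][0] acc=48, pass-E 48, pass-S 8
  after 4 — PE[1][0] acc=0, pass-E 0, pass-S 0

dataflow = OS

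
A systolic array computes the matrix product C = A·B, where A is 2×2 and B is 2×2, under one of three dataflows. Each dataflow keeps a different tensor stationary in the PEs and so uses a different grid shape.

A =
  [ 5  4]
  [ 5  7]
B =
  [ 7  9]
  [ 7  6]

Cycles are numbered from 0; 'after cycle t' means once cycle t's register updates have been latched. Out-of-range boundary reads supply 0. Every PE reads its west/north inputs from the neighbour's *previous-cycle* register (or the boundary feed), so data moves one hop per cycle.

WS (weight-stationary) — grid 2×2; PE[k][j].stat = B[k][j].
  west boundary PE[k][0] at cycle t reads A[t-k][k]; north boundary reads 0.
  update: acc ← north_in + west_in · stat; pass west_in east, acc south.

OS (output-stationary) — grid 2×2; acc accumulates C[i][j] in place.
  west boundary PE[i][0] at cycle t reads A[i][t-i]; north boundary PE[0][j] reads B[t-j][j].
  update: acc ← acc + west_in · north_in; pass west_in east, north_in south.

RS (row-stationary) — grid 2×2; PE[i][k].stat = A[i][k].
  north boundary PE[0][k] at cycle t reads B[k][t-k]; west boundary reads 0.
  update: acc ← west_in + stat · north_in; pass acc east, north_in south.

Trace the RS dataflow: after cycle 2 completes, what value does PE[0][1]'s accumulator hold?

RS (2×2). Following PE[0][1] plus its west/north inputs:
  after 0 — PE[0][0] acc=35, pass-E 35, pass-S 7
  after 0 — PE[0][1] acc=0, pass-E 0, pass-S 0
  after 1 — PE[0][0] acc=45, pass-E 45, pass-S 9
  after 1 — PE[0][1] acc=63, pass-E 63, pass-S 7
  after 2 — PE[0][0] acc=0, pass-E 0, pass-S 0
  after 2 — PE[0][1] acc=69, pass-E 69, pass-S 6

PE[0][1].acc = 69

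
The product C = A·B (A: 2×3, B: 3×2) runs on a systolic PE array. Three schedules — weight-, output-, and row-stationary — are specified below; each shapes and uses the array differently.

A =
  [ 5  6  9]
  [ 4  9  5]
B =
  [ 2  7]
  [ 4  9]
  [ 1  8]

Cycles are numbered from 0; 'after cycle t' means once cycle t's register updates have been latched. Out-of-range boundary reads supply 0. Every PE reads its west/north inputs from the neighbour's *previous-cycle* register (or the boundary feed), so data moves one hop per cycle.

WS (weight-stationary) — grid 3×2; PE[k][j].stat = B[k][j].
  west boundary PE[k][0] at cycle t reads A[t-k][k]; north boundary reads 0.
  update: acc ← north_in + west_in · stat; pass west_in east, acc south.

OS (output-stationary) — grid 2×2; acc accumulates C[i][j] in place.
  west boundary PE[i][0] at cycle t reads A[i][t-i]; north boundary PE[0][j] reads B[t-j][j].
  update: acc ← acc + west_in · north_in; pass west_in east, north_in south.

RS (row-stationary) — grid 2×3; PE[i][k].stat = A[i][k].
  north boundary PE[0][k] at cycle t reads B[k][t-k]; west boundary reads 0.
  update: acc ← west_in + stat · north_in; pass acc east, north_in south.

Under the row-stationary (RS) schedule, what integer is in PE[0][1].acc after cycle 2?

PE[0][1].acc = 89

Tracing RS — 2×3 array, target PE[0][1]:
  c0 r0c0: 10 / 10 / 2
  c0 r0c1: 0 / 0 / 0
  c1 r0c0: 35 / 35 / 7
  c1 r0c1: 34 / 34 / 4
  c2 r0c0: 0 / 0 / 0
  c2 r0c1: 89 / 89 / 9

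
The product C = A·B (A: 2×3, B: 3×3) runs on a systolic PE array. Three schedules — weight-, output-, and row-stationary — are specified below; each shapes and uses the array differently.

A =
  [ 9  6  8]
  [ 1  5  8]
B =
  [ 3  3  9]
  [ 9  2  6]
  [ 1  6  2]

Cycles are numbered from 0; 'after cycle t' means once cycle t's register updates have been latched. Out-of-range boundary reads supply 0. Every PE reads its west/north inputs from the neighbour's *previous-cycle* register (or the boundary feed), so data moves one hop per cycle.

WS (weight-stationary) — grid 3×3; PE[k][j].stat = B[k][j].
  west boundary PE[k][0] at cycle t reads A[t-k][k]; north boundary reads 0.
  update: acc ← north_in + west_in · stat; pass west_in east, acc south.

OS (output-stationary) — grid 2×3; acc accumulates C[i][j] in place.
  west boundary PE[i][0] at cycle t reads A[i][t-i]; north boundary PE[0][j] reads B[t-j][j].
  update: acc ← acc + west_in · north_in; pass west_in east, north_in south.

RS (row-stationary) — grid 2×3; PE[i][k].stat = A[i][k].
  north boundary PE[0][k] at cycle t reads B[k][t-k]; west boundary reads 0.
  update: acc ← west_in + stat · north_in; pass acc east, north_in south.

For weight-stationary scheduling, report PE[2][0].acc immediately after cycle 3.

PE[2][0].acc = 56

WS on a 3×3 grid — tracing PE[2][0] and its feeders:
  after 0 — PE[1][0] acc=0, pass-E 0, pass-S 0
  after 0 — PE[2][0] acc=0, pass-E 0, pass-S 0
  after 1 — PE[1][0] acc=81, pass-E 6, pass-S 81
  after 1 — PE[2][0] acc=0, pass-E 0, pass-S 0
  after 2 — PE[1][0] acc=48, pass-E 5, pass-S 48
  after 2 — PE[2][0] acc=89, pass-E 8, pass-S 89
  after 3 — PE[1][0] acc=0, pass-E 0, pass-S 0
  after 3 — PE[2][0] acc=56, pass-E 8, pass-S 56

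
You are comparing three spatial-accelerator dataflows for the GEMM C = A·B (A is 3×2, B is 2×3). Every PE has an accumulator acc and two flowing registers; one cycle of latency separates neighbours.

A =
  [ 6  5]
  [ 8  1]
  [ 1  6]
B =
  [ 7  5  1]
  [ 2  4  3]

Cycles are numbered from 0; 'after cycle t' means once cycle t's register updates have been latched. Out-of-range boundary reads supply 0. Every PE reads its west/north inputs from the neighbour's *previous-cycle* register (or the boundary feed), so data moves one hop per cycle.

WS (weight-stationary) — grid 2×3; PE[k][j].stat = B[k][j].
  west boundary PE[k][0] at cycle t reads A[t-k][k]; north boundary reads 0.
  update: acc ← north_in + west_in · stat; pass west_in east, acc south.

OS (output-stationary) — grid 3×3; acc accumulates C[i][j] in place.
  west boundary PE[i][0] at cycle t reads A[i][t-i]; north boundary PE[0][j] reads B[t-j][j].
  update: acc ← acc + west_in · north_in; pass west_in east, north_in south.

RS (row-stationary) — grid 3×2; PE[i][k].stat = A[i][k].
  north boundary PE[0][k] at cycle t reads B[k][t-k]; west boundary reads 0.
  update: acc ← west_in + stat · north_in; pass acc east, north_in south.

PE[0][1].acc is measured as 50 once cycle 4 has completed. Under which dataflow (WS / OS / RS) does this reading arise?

Under WS (2×3), PE[0][1]:
  cycle 0: PE[0][1] → acc 0, east 0, south 0
  cycle 1: PE[0][1] → acc 30, east 6, south 30
  cycle 2: PE[0][1] → acc 40, east 8, south 40
  cycle 3: PE[0][1] → acc 5, east 1, south 5
  cycle 4: PE[0][1] → acc 0, east 0, south 0
Under OS (3×3), PE[0][1]:
  cycle 0: PE[0][1] → acc 0, east 0, south 0
  cycle 1: PE[0][1] → acc 30, east 6, south 5
  cycle 2: PE[0][1] → acc 50, east 5, south 4
  cycle 3: PE[0][1] → acc 50, east 0, south 0
  cycle 4: PE[0][1] → acc 50, east 0, south 0
Under RS (3×2), PE[0][1]:
  cycle 0: PE[0][1] → acc 0, east 0, south 0
  cycle 1: PE[0][1] → acc 52, east 52, south 2
  cycle 2: PE[0][1] → acc 50, east 50, south 4
  cycle 3: PE[0][1] → acc 21, east 21, south 3
  cycle 4: PE[0][1] → acc 0, east 0, south 0

dataflow = OS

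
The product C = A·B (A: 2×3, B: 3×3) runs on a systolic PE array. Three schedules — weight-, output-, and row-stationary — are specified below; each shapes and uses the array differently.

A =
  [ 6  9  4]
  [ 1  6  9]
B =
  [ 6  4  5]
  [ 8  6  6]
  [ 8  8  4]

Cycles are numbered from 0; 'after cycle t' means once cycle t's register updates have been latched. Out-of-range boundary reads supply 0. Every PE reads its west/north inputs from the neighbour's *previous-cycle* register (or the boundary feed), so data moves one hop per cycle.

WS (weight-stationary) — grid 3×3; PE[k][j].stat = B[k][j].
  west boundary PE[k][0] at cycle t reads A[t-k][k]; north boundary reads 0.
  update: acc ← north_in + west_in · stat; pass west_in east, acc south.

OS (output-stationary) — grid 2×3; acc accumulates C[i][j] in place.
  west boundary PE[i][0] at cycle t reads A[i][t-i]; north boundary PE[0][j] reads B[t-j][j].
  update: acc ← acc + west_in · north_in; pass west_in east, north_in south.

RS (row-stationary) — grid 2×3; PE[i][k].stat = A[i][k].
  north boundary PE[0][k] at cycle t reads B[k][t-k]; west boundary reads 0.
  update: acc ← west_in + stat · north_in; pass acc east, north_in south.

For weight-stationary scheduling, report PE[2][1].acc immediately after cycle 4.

PE[2][1].acc = 112

WS 3×3: PE[2][1] cycle-by-cycle (with neighbour feeds):
  @0  [1,1]  acc 0  |  →0  ↓0
  @0  [2,0]  acc 0  |  →0  ↓0
  @0  [2,1]  acc 0  |  →0  ↓0
  @1  [1,1]  acc 0  |  →0  ↓0
  @1  [2,0]  acc 0  |  →0  ↓0
  @1  [2,1]  acc 0  |  →0  ↓0
  @2  [1,1]  acc 78  |  →9  ↓78
  @2  [2,0]  acc 140  |  →4  ↓140
  @2  [2,1]  acc 0  |  →0  ↓0
  @3  [1,1]  acc 40  |  →6  ↓40
  @3  [2,0]  acc 126  |  →9  ↓126
  @3  [2,1]  acc 110  |  →4  ↓110
  @4  [1,1]  acc 0  |  →0  ↓0
  @4  [2,0]  acc 0  |  →0  ↓0
  @4  [2,1]  acc 112  |  →9  ↓112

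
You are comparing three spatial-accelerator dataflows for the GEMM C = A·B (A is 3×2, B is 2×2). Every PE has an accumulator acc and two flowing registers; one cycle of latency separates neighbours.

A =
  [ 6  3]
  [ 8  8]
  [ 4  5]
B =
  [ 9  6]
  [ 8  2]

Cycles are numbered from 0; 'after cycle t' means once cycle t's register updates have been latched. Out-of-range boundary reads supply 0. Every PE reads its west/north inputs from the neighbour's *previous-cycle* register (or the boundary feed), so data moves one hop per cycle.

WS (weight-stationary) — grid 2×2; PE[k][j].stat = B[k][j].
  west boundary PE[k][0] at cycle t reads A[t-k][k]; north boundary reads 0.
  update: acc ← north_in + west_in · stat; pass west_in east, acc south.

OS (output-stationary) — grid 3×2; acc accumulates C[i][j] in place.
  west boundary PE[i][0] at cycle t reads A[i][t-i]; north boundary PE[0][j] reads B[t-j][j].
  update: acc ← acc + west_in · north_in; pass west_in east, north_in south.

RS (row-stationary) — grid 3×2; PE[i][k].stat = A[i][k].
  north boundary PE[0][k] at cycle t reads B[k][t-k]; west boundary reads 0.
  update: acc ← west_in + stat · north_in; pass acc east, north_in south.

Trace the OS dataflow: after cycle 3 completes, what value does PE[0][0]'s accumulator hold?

Tracing OS — 3×2 array, target PE[0][0]:
  0: (0,0).acc=54  regs=<6,9>
  1: (0,0).acc=78  regs=<3,8>
  2: (0,0).acc=78  regs=<0,0>
  3: (0,0).acc=78  regs=<0,0>

PE[0][0].acc = 78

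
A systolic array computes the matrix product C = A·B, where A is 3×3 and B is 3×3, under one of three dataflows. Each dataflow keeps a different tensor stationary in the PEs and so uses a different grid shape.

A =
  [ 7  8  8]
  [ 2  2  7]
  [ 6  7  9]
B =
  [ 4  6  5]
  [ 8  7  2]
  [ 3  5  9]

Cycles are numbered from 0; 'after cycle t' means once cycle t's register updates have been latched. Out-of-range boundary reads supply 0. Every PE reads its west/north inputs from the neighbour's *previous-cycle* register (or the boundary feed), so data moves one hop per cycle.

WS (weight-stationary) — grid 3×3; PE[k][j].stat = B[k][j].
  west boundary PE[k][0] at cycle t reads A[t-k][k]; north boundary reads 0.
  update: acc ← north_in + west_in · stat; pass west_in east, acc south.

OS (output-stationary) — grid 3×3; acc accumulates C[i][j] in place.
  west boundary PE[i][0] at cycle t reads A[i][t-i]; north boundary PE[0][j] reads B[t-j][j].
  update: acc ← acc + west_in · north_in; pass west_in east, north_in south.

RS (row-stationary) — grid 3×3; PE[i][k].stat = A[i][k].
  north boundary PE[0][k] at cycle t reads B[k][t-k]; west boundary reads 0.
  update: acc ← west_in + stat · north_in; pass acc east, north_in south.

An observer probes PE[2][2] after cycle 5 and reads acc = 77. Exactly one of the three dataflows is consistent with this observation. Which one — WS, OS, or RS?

Under WS (3×3), PE[2][2]:
  step 0 · PE2,2: acc=0; fwd→0 fwd↓0
  step 1 · PE2,2: acc=0; fwd→0 fwd↓0
  step 2 · PE2,2: acc=0; fwd→0 fwd↓0
  step 3 · PE2,2: acc=0; fwd→0 fwd↓0
  step 4 · PE2,2: acc=123; fwd→8 fwd↓123
  step 5 · PE2,2: acc=77; fwd→7 fwd↓77
Under OS (3×3), PE[2][2]:
  step 0 · PE2,2: acc=0; fwd→0 fwd↓0
  step 1 · PE2,2: acc=0; fwd→0 fwd↓0
  step 2 · PE2,2: acc=0; fwd→0 fwd↓0
  step 3 · PE2,2: acc=0; fwd→0 fwd↓0
  step 4 · PE2,2: acc=30; fwd→6 fwd↓5
  step 5 · PE2,2: acc=44; fwd→7 fwd↓2
Under RS (3×3), PE[2][2]:
  step 0 · PE2,2: acc=0; fwd→0 fwd↓0
  step 1 · PE2,2: acc=0; fwd→0 fwd↓0
  step 2 · PE2,2: acc=0; fwd→0 fwd↓0
  step 3 · PE2,2: acc=0; fwd→0 fwd↓0
  step 4 · PE2,2: acc=107; fwd→107 fwd↓3
  step 5 · PE2,2: acc=130; fwd→130 fwd↓5

dataflow = WS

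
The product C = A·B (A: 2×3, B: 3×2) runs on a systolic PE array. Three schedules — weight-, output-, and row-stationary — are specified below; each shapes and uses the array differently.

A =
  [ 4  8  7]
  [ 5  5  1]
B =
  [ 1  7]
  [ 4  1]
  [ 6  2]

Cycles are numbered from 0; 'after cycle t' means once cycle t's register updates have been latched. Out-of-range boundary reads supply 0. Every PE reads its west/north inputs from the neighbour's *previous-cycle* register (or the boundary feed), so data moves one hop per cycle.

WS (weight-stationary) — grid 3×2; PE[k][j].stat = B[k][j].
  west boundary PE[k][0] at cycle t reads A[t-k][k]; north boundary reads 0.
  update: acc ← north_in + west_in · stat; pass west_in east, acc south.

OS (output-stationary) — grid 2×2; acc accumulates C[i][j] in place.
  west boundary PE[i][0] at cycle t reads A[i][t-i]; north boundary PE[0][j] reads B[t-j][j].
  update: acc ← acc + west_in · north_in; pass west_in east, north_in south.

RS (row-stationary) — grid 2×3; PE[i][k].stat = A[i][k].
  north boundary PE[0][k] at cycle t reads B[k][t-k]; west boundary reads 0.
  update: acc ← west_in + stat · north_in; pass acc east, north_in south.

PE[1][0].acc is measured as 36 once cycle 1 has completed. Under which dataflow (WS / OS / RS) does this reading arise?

dataflow = WS

WS [3×2] PE[1][0] across cycles:
  cycle 0: PE[1][0] → acc 0, east 0, south 0
  cycle 1: PE[1][0] → acc 36, east 8, south 36
OS [2×2] PE[1][0] across cycles:
  cycle 0: PE[1][0] → acc 0, east 0, south 0
  cycle 1: PE[1][0] → acc 5, east 5, south 1
RS [2×3] PE[1][0] across cycles:
  cycle 0: PE[1][0] → acc 0, east 0, south 0
  cycle 1: PE[1][0] → acc 5, east 5, south 1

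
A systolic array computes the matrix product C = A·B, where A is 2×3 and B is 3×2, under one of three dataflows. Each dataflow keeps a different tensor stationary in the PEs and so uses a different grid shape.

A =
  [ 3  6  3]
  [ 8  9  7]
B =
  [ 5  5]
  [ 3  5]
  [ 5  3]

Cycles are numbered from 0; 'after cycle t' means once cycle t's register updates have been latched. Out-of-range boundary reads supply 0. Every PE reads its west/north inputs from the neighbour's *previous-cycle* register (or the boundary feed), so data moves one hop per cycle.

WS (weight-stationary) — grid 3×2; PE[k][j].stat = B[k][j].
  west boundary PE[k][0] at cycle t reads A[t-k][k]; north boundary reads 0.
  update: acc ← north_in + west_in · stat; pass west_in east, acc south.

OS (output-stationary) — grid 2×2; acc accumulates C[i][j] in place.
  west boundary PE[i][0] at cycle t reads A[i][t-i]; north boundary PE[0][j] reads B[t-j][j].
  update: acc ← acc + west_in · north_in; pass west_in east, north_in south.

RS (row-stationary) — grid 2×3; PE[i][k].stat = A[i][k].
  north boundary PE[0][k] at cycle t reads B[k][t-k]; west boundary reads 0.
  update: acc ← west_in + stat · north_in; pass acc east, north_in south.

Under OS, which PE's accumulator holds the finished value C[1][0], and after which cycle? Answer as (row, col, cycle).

OS — PE[1][0] is where C[1][0] collects:
  cycle 0: PE[1][0] → acc 0, east 0, south 0
  cycle 1: PE[1][0] → acc 40, east 8, south 5
  cycle 2: PE[1][0] → acc 67, east 9, south 3
  cycle 3: PE[1][0] → acc 102, east 7, south 5

(row, col, cycle) = (1, 0, 3)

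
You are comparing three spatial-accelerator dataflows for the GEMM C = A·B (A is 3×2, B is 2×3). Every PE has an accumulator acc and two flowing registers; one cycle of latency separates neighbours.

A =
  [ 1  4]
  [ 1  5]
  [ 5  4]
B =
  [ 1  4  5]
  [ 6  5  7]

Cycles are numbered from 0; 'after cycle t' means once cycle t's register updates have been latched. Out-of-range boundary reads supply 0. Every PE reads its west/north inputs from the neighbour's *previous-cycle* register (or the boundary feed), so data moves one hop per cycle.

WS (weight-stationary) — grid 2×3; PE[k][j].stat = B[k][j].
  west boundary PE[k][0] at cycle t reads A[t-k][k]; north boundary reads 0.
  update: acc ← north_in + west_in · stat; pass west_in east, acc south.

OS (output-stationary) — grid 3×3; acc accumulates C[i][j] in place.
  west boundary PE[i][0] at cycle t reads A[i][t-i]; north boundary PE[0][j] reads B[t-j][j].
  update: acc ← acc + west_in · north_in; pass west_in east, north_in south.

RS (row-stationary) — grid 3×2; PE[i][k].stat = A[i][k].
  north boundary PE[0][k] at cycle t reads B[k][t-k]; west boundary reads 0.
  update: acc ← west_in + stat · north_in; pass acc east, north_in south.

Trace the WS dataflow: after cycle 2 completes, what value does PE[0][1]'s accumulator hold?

PE[0][1].acc = 4

WS 2×3: PE[0][1] cycle-by-cycle (with neighbour feeds):
  0: (0,0).acc=1  regs=<1,1>
  0: (0,1).acc=0  regs=<0,0>
  1: (0,0).acc=1  regs=<1,1>
  1: (0,1).acc=4  regs=<1,4>
  2: (0,0).acc=5  regs=<5,5>
  2: (0,1).acc=4  regs=<1,4>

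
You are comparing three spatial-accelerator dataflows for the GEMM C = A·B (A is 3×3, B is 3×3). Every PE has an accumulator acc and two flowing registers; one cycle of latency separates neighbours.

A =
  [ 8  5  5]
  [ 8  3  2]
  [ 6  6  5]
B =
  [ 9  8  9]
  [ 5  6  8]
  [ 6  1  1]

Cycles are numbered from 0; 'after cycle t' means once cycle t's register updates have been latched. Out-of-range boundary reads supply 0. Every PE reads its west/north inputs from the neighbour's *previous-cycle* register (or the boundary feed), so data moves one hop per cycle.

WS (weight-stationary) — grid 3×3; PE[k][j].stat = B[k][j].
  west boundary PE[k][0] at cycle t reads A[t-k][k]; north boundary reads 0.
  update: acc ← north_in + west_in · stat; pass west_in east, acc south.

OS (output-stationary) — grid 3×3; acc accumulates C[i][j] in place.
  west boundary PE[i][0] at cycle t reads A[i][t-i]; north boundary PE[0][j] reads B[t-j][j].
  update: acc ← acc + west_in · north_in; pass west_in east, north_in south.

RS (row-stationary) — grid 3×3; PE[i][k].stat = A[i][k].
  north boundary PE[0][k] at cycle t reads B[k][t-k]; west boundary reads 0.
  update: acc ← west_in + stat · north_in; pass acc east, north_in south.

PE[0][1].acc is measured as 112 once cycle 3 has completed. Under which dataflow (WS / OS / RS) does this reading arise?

dataflow = RS

Under WS (3×3), PE[0][1]:
  @0  [0,1]  acc 0  |  →0  ↓0
  @1  [0,1]  acc 64  |  →8  ↓64
  @2  [0,1]  acc 64  |  →8  ↓64
  @3  [0,1]  acc 48  |  →6  ↓48
Under OS (3×3), PE[0][1]:
  @0  [0,1]  acc 0  |  →0  ↓0
  @1  [0,1]  acc 64  |  →8  ↓8
  @2  [0,1]  acc 94  |  →5  ↓6
  @3  [0,1]  acc 99  |  →5  ↓1
Under RS (3×3), PE[0][1]:
  @0  [0,1]  acc 0  |  →0  ↓0
  @1  [0,1]  acc 97  |  →97  ↓5
  @2  [0,1]  acc 94  |  →94  ↓6
  @3  [0,1]  acc 112  |  →112  ↓8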